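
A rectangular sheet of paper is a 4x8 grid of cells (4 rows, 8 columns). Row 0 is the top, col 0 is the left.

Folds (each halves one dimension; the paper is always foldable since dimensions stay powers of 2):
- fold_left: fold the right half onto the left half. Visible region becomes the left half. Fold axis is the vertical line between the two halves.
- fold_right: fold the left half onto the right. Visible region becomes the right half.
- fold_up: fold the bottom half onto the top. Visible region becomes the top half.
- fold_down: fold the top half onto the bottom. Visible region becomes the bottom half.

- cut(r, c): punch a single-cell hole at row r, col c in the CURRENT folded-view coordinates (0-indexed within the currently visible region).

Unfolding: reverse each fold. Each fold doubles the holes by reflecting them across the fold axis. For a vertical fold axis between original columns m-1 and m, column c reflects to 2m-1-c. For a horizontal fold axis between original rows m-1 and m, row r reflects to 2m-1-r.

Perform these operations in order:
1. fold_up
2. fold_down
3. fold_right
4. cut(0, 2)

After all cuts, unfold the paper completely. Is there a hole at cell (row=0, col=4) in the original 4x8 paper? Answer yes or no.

Answer: no

Derivation:
Op 1 fold_up: fold axis h@2; visible region now rows[0,2) x cols[0,8) = 2x8
Op 2 fold_down: fold axis h@1; visible region now rows[1,2) x cols[0,8) = 1x8
Op 3 fold_right: fold axis v@4; visible region now rows[1,2) x cols[4,8) = 1x4
Op 4 cut(0, 2): punch at orig (1,6); cuts so far [(1, 6)]; region rows[1,2) x cols[4,8) = 1x4
Unfold 1 (reflect across v@4): 2 holes -> [(1, 1), (1, 6)]
Unfold 2 (reflect across h@1): 4 holes -> [(0, 1), (0, 6), (1, 1), (1, 6)]
Unfold 3 (reflect across h@2): 8 holes -> [(0, 1), (0, 6), (1, 1), (1, 6), (2, 1), (2, 6), (3, 1), (3, 6)]
Holes: [(0, 1), (0, 6), (1, 1), (1, 6), (2, 1), (2, 6), (3, 1), (3, 6)]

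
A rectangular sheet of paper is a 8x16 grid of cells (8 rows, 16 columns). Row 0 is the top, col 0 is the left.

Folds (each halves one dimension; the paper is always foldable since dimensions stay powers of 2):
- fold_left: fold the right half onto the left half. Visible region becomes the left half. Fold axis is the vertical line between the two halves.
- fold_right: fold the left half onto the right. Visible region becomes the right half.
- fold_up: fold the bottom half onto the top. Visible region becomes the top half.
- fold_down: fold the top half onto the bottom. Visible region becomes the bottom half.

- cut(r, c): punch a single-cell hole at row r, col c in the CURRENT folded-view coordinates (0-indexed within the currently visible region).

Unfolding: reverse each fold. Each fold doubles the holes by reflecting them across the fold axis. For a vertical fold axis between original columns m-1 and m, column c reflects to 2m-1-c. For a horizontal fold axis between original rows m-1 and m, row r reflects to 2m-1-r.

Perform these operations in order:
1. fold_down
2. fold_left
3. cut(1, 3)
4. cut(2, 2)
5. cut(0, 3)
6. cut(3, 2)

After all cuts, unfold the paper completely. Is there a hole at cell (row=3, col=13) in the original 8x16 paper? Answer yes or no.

Op 1 fold_down: fold axis h@4; visible region now rows[4,8) x cols[0,16) = 4x16
Op 2 fold_left: fold axis v@8; visible region now rows[4,8) x cols[0,8) = 4x8
Op 3 cut(1, 3): punch at orig (5,3); cuts so far [(5, 3)]; region rows[4,8) x cols[0,8) = 4x8
Op 4 cut(2, 2): punch at orig (6,2); cuts so far [(5, 3), (6, 2)]; region rows[4,8) x cols[0,8) = 4x8
Op 5 cut(0, 3): punch at orig (4,3); cuts so far [(4, 3), (5, 3), (6, 2)]; region rows[4,8) x cols[0,8) = 4x8
Op 6 cut(3, 2): punch at orig (7,2); cuts so far [(4, 3), (5, 3), (6, 2), (7, 2)]; region rows[4,8) x cols[0,8) = 4x8
Unfold 1 (reflect across v@8): 8 holes -> [(4, 3), (4, 12), (5, 3), (5, 12), (6, 2), (6, 13), (7, 2), (7, 13)]
Unfold 2 (reflect across h@4): 16 holes -> [(0, 2), (0, 13), (1, 2), (1, 13), (2, 3), (2, 12), (3, 3), (3, 12), (4, 3), (4, 12), (5, 3), (5, 12), (6, 2), (6, 13), (7, 2), (7, 13)]
Holes: [(0, 2), (0, 13), (1, 2), (1, 13), (2, 3), (2, 12), (3, 3), (3, 12), (4, 3), (4, 12), (5, 3), (5, 12), (6, 2), (6, 13), (7, 2), (7, 13)]

Answer: no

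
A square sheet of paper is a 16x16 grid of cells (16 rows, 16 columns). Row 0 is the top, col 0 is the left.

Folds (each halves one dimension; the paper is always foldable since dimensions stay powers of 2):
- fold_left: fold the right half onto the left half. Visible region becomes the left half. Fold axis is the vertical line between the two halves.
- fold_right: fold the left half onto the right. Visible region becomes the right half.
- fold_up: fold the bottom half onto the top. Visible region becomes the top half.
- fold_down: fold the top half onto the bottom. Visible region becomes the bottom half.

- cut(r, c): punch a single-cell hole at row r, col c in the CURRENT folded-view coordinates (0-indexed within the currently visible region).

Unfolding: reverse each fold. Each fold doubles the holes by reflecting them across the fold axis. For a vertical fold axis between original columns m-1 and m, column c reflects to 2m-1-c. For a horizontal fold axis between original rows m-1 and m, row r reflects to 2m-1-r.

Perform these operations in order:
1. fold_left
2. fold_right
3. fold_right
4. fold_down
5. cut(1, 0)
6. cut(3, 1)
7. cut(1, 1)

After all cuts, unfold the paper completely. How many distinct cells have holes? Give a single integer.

Op 1 fold_left: fold axis v@8; visible region now rows[0,16) x cols[0,8) = 16x8
Op 2 fold_right: fold axis v@4; visible region now rows[0,16) x cols[4,8) = 16x4
Op 3 fold_right: fold axis v@6; visible region now rows[0,16) x cols[6,8) = 16x2
Op 4 fold_down: fold axis h@8; visible region now rows[8,16) x cols[6,8) = 8x2
Op 5 cut(1, 0): punch at orig (9,6); cuts so far [(9, 6)]; region rows[8,16) x cols[6,8) = 8x2
Op 6 cut(3, 1): punch at orig (11,7); cuts so far [(9, 6), (11, 7)]; region rows[8,16) x cols[6,8) = 8x2
Op 7 cut(1, 1): punch at orig (9,7); cuts so far [(9, 6), (9, 7), (11, 7)]; region rows[8,16) x cols[6,8) = 8x2
Unfold 1 (reflect across h@8): 6 holes -> [(4, 7), (6, 6), (6, 7), (9, 6), (9, 7), (11, 7)]
Unfold 2 (reflect across v@6): 12 holes -> [(4, 4), (4, 7), (6, 4), (6, 5), (6, 6), (6, 7), (9, 4), (9, 5), (9, 6), (9, 7), (11, 4), (11, 7)]
Unfold 3 (reflect across v@4): 24 holes -> [(4, 0), (4, 3), (4, 4), (4, 7), (6, 0), (6, 1), (6, 2), (6, 3), (6, 4), (6, 5), (6, 6), (6, 7), (9, 0), (9, 1), (9, 2), (9, 3), (9, 4), (9, 5), (9, 6), (9, 7), (11, 0), (11, 3), (11, 4), (11, 7)]
Unfold 4 (reflect across v@8): 48 holes -> [(4, 0), (4, 3), (4, 4), (4, 7), (4, 8), (4, 11), (4, 12), (4, 15), (6, 0), (6, 1), (6, 2), (6, 3), (6, 4), (6, 5), (6, 6), (6, 7), (6, 8), (6, 9), (6, 10), (6, 11), (6, 12), (6, 13), (6, 14), (6, 15), (9, 0), (9, 1), (9, 2), (9, 3), (9, 4), (9, 5), (9, 6), (9, 7), (9, 8), (9, 9), (9, 10), (9, 11), (9, 12), (9, 13), (9, 14), (9, 15), (11, 0), (11, 3), (11, 4), (11, 7), (11, 8), (11, 11), (11, 12), (11, 15)]

Answer: 48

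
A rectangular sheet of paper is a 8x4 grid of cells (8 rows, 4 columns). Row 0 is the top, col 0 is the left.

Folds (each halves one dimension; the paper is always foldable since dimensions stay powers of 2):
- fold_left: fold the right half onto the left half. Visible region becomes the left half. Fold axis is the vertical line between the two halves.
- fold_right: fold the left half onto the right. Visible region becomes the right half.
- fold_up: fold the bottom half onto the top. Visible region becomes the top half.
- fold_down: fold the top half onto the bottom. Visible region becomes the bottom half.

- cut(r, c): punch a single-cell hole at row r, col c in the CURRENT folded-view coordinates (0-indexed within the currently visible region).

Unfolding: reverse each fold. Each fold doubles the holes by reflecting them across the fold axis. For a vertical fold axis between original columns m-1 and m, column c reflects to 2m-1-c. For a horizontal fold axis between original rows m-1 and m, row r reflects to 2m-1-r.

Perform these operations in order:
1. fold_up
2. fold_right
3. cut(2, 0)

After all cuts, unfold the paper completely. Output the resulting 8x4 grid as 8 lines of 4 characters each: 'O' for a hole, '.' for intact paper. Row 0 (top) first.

Answer: ....
....
.OO.
....
....
.OO.
....
....

Derivation:
Op 1 fold_up: fold axis h@4; visible region now rows[0,4) x cols[0,4) = 4x4
Op 2 fold_right: fold axis v@2; visible region now rows[0,4) x cols[2,4) = 4x2
Op 3 cut(2, 0): punch at orig (2,2); cuts so far [(2, 2)]; region rows[0,4) x cols[2,4) = 4x2
Unfold 1 (reflect across v@2): 2 holes -> [(2, 1), (2, 2)]
Unfold 2 (reflect across h@4): 4 holes -> [(2, 1), (2, 2), (5, 1), (5, 2)]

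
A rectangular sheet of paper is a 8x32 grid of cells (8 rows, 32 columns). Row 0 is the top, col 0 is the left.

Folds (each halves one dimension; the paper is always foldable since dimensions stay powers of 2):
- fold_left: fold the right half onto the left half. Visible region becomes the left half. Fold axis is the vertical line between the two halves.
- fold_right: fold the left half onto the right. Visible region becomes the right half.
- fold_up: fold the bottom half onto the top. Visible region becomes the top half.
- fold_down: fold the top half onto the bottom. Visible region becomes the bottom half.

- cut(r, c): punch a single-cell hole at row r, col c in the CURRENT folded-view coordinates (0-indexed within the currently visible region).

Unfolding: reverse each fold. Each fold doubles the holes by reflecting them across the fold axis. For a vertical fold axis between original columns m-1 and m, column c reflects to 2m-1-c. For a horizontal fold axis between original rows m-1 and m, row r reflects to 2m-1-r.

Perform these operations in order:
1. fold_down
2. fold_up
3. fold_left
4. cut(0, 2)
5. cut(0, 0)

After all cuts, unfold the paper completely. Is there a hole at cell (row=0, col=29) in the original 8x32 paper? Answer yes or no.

Answer: yes

Derivation:
Op 1 fold_down: fold axis h@4; visible region now rows[4,8) x cols[0,32) = 4x32
Op 2 fold_up: fold axis h@6; visible region now rows[4,6) x cols[0,32) = 2x32
Op 3 fold_left: fold axis v@16; visible region now rows[4,6) x cols[0,16) = 2x16
Op 4 cut(0, 2): punch at orig (4,2); cuts so far [(4, 2)]; region rows[4,6) x cols[0,16) = 2x16
Op 5 cut(0, 0): punch at orig (4,0); cuts so far [(4, 0), (4, 2)]; region rows[4,6) x cols[0,16) = 2x16
Unfold 1 (reflect across v@16): 4 holes -> [(4, 0), (4, 2), (4, 29), (4, 31)]
Unfold 2 (reflect across h@6): 8 holes -> [(4, 0), (4, 2), (4, 29), (4, 31), (7, 0), (7, 2), (7, 29), (7, 31)]
Unfold 3 (reflect across h@4): 16 holes -> [(0, 0), (0, 2), (0, 29), (0, 31), (3, 0), (3, 2), (3, 29), (3, 31), (4, 0), (4, 2), (4, 29), (4, 31), (7, 0), (7, 2), (7, 29), (7, 31)]
Holes: [(0, 0), (0, 2), (0, 29), (0, 31), (3, 0), (3, 2), (3, 29), (3, 31), (4, 0), (4, 2), (4, 29), (4, 31), (7, 0), (7, 2), (7, 29), (7, 31)]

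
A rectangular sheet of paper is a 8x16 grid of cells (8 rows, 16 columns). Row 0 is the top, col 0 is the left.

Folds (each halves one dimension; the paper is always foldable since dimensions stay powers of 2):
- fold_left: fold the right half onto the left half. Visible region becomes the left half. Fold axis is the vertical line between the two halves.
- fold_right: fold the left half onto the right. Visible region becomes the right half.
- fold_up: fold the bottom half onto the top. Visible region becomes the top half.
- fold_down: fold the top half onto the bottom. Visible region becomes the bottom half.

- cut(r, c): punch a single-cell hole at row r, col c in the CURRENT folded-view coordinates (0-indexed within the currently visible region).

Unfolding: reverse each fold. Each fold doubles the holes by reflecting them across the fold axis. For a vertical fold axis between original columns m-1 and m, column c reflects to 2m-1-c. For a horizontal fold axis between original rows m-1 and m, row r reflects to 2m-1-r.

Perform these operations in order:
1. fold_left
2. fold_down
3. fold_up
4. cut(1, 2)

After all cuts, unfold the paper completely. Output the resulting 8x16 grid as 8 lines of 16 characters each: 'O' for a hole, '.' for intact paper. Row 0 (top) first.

Answer: ................
..O..........O..
..O..........O..
................
................
..O..........O..
..O..........O..
................

Derivation:
Op 1 fold_left: fold axis v@8; visible region now rows[0,8) x cols[0,8) = 8x8
Op 2 fold_down: fold axis h@4; visible region now rows[4,8) x cols[0,8) = 4x8
Op 3 fold_up: fold axis h@6; visible region now rows[4,6) x cols[0,8) = 2x8
Op 4 cut(1, 2): punch at orig (5,2); cuts so far [(5, 2)]; region rows[4,6) x cols[0,8) = 2x8
Unfold 1 (reflect across h@6): 2 holes -> [(5, 2), (6, 2)]
Unfold 2 (reflect across h@4): 4 holes -> [(1, 2), (2, 2), (5, 2), (6, 2)]
Unfold 3 (reflect across v@8): 8 holes -> [(1, 2), (1, 13), (2, 2), (2, 13), (5, 2), (5, 13), (6, 2), (6, 13)]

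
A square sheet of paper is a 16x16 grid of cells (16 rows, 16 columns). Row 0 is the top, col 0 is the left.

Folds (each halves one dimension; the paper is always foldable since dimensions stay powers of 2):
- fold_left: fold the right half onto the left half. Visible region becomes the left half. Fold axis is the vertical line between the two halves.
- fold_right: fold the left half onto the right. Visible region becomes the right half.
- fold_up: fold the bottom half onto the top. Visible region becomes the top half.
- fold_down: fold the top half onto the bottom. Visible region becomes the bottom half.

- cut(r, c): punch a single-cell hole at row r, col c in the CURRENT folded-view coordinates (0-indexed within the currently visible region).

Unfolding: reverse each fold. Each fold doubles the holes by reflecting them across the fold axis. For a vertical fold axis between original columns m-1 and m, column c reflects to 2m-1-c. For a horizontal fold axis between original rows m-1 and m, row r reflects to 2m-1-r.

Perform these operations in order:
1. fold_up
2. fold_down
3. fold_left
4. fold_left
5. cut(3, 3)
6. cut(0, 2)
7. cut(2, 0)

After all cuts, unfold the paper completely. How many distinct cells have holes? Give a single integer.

Answer: 48

Derivation:
Op 1 fold_up: fold axis h@8; visible region now rows[0,8) x cols[0,16) = 8x16
Op 2 fold_down: fold axis h@4; visible region now rows[4,8) x cols[0,16) = 4x16
Op 3 fold_left: fold axis v@8; visible region now rows[4,8) x cols[0,8) = 4x8
Op 4 fold_left: fold axis v@4; visible region now rows[4,8) x cols[0,4) = 4x4
Op 5 cut(3, 3): punch at orig (7,3); cuts so far [(7, 3)]; region rows[4,8) x cols[0,4) = 4x4
Op 6 cut(0, 2): punch at orig (4,2); cuts so far [(4, 2), (7, 3)]; region rows[4,8) x cols[0,4) = 4x4
Op 7 cut(2, 0): punch at orig (6,0); cuts so far [(4, 2), (6, 0), (7, 3)]; region rows[4,8) x cols[0,4) = 4x4
Unfold 1 (reflect across v@4): 6 holes -> [(4, 2), (4, 5), (6, 0), (6, 7), (7, 3), (7, 4)]
Unfold 2 (reflect across v@8): 12 holes -> [(4, 2), (4, 5), (4, 10), (4, 13), (6, 0), (6, 7), (6, 8), (6, 15), (7, 3), (7, 4), (7, 11), (7, 12)]
Unfold 3 (reflect across h@4): 24 holes -> [(0, 3), (0, 4), (0, 11), (0, 12), (1, 0), (1, 7), (1, 8), (1, 15), (3, 2), (3, 5), (3, 10), (3, 13), (4, 2), (4, 5), (4, 10), (4, 13), (6, 0), (6, 7), (6, 8), (6, 15), (7, 3), (7, 4), (7, 11), (7, 12)]
Unfold 4 (reflect across h@8): 48 holes -> [(0, 3), (0, 4), (0, 11), (0, 12), (1, 0), (1, 7), (1, 8), (1, 15), (3, 2), (3, 5), (3, 10), (3, 13), (4, 2), (4, 5), (4, 10), (4, 13), (6, 0), (6, 7), (6, 8), (6, 15), (7, 3), (7, 4), (7, 11), (7, 12), (8, 3), (8, 4), (8, 11), (8, 12), (9, 0), (9, 7), (9, 8), (9, 15), (11, 2), (11, 5), (11, 10), (11, 13), (12, 2), (12, 5), (12, 10), (12, 13), (14, 0), (14, 7), (14, 8), (14, 15), (15, 3), (15, 4), (15, 11), (15, 12)]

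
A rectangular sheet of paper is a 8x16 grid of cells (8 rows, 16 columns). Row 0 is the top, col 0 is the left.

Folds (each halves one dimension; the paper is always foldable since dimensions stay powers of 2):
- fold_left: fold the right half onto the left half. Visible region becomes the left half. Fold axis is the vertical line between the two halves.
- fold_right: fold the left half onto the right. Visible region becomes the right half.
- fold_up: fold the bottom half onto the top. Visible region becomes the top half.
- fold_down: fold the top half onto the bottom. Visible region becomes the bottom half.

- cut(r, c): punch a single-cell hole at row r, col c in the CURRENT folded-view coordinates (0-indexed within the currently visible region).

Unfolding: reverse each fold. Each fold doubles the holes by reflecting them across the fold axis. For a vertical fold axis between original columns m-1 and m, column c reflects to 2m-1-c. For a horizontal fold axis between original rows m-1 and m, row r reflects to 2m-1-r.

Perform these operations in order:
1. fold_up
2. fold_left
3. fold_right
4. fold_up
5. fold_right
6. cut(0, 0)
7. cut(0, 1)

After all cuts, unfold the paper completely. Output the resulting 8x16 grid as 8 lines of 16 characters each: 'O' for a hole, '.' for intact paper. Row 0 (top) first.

Answer: OOOOOOOOOOOOOOOO
................
................
OOOOOOOOOOOOOOOO
OOOOOOOOOOOOOOOO
................
................
OOOOOOOOOOOOOOOO

Derivation:
Op 1 fold_up: fold axis h@4; visible region now rows[0,4) x cols[0,16) = 4x16
Op 2 fold_left: fold axis v@8; visible region now rows[0,4) x cols[0,8) = 4x8
Op 3 fold_right: fold axis v@4; visible region now rows[0,4) x cols[4,8) = 4x4
Op 4 fold_up: fold axis h@2; visible region now rows[0,2) x cols[4,8) = 2x4
Op 5 fold_right: fold axis v@6; visible region now rows[0,2) x cols[6,8) = 2x2
Op 6 cut(0, 0): punch at orig (0,6); cuts so far [(0, 6)]; region rows[0,2) x cols[6,8) = 2x2
Op 7 cut(0, 1): punch at orig (0,7); cuts so far [(0, 6), (0, 7)]; region rows[0,2) x cols[6,8) = 2x2
Unfold 1 (reflect across v@6): 4 holes -> [(0, 4), (0, 5), (0, 6), (0, 7)]
Unfold 2 (reflect across h@2): 8 holes -> [(0, 4), (0, 5), (0, 6), (0, 7), (3, 4), (3, 5), (3, 6), (3, 7)]
Unfold 3 (reflect across v@4): 16 holes -> [(0, 0), (0, 1), (0, 2), (0, 3), (0, 4), (0, 5), (0, 6), (0, 7), (3, 0), (3, 1), (3, 2), (3, 3), (3, 4), (3, 5), (3, 6), (3, 7)]
Unfold 4 (reflect across v@8): 32 holes -> [(0, 0), (0, 1), (0, 2), (0, 3), (0, 4), (0, 5), (0, 6), (0, 7), (0, 8), (0, 9), (0, 10), (0, 11), (0, 12), (0, 13), (0, 14), (0, 15), (3, 0), (3, 1), (3, 2), (3, 3), (3, 4), (3, 5), (3, 6), (3, 7), (3, 8), (3, 9), (3, 10), (3, 11), (3, 12), (3, 13), (3, 14), (3, 15)]
Unfold 5 (reflect across h@4): 64 holes -> [(0, 0), (0, 1), (0, 2), (0, 3), (0, 4), (0, 5), (0, 6), (0, 7), (0, 8), (0, 9), (0, 10), (0, 11), (0, 12), (0, 13), (0, 14), (0, 15), (3, 0), (3, 1), (3, 2), (3, 3), (3, 4), (3, 5), (3, 6), (3, 7), (3, 8), (3, 9), (3, 10), (3, 11), (3, 12), (3, 13), (3, 14), (3, 15), (4, 0), (4, 1), (4, 2), (4, 3), (4, 4), (4, 5), (4, 6), (4, 7), (4, 8), (4, 9), (4, 10), (4, 11), (4, 12), (4, 13), (4, 14), (4, 15), (7, 0), (7, 1), (7, 2), (7, 3), (7, 4), (7, 5), (7, 6), (7, 7), (7, 8), (7, 9), (7, 10), (7, 11), (7, 12), (7, 13), (7, 14), (7, 15)]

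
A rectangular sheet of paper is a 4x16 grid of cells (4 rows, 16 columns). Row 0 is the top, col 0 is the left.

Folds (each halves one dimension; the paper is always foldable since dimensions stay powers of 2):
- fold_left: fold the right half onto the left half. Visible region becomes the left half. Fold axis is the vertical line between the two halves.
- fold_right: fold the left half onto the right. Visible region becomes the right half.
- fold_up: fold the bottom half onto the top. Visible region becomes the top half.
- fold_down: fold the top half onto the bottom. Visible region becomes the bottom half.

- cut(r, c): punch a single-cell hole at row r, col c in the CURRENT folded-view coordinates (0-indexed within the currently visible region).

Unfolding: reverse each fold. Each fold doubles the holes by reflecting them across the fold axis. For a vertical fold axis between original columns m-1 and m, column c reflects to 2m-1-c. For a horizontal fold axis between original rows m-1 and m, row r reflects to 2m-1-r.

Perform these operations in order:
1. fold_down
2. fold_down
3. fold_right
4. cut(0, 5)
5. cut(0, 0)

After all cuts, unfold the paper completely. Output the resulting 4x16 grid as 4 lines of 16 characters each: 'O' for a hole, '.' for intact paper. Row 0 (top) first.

Answer: ..O....OO....O..
..O....OO....O..
..O....OO....O..
..O....OO....O..

Derivation:
Op 1 fold_down: fold axis h@2; visible region now rows[2,4) x cols[0,16) = 2x16
Op 2 fold_down: fold axis h@3; visible region now rows[3,4) x cols[0,16) = 1x16
Op 3 fold_right: fold axis v@8; visible region now rows[3,4) x cols[8,16) = 1x8
Op 4 cut(0, 5): punch at orig (3,13); cuts so far [(3, 13)]; region rows[3,4) x cols[8,16) = 1x8
Op 5 cut(0, 0): punch at orig (3,8); cuts so far [(3, 8), (3, 13)]; region rows[3,4) x cols[8,16) = 1x8
Unfold 1 (reflect across v@8): 4 holes -> [(3, 2), (3, 7), (3, 8), (3, 13)]
Unfold 2 (reflect across h@3): 8 holes -> [(2, 2), (2, 7), (2, 8), (2, 13), (3, 2), (3, 7), (3, 8), (3, 13)]
Unfold 3 (reflect across h@2): 16 holes -> [(0, 2), (0, 7), (0, 8), (0, 13), (1, 2), (1, 7), (1, 8), (1, 13), (2, 2), (2, 7), (2, 8), (2, 13), (3, 2), (3, 7), (3, 8), (3, 13)]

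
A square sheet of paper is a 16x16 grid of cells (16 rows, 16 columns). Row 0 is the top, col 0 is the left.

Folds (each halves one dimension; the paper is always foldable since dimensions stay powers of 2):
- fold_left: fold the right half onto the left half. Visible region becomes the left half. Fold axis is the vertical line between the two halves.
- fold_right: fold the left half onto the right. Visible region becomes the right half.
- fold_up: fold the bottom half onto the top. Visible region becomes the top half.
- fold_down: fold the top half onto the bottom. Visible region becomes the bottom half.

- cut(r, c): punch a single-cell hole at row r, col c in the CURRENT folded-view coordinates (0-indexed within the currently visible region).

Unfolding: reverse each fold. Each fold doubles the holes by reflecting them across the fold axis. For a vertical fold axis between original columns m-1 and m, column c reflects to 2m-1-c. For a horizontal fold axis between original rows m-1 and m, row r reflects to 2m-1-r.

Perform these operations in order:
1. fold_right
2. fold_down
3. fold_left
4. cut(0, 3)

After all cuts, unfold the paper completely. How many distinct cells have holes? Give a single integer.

Answer: 8

Derivation:
Op 1 fold_right: fold axis v@8; visible region now rows[0,16) x cols[8,16) = 16x8
Op 2 fold_down: fold axis h@8; visible region now rows[8,16) x cols[8,16) = 8x8
Op 3 fold_left: fold axis v@12; visible region now rows[8,16) x cols[8,12) = 8x4
Op 4 cut(0, 3): punch at orig (8,11); cuts so far [(8, 11)]; region rows[8,16) x cols[8,12) = 8x4
Unfold 1 (reflect across v@12): 2 holes -> [(8, 11), (8, 12)]
Unfold 2 (reflect across h@8): 4 holes -> [(7, 11), (7, 12), (8, 11), (8, 12)]
Unfold 3 (reflect across v@8): 8 holes -> [(7, 3), (7, 4), (7, 11), (7, 12), (8, 3), (8, 4), (8, 11), (8, 12)]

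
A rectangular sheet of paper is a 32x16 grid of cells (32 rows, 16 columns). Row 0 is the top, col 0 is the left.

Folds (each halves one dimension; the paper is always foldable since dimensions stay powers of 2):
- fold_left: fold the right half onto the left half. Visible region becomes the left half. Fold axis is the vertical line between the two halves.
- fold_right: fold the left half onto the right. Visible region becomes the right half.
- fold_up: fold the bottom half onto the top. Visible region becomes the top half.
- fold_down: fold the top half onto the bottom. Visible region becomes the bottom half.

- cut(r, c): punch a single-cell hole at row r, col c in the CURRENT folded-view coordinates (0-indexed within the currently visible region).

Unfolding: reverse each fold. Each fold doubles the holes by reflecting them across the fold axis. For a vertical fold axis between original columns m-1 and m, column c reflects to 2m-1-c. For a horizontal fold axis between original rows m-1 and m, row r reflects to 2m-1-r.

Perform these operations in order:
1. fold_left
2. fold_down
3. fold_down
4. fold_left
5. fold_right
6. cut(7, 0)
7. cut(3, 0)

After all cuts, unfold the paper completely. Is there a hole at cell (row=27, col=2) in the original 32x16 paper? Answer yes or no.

Op 1 fold_left: fold axis v@8; visible region now rows[0,32) x cols[0,8) = 32x8
Op 2 fold_down: fold axis h@16; visible region now rows[16,32) x cols[0,8) = 16x8
Op 3 fold_down: fold axis h@24; visible region now rows[24,32) x cols[0,8) = 8x8
Op 4 fold_left: fold axis v@4; visible region now rows[24,32) x cols[0,4) = 8x4
Op 5 fold_right: fold axis v@2; visible region now rows[24,32) x cols[2,4) = 8x2
Op 6 cut(7, 0): punch at orig (31,2); cuts so far [(31, 2)]; region rows[24,32) x cols[2,4) = 8x2
Op 7 cut(3, 0): punch at orig (27,2); cuts so far [(27, 2), (31, 2)]; region rows[24,32) x cols[2,4) = 8x2
Unfold 1 (reflect across v@2): 4 holes -> [(27, 1), (27, 2), (31, 1), (31, 2)]
Unfold 2 (reflect across v@4): 8 holes -> [(27, 1), (27, 2), (27, 5), (27, 6), (31, 1), (31, 2), (31, 5), (31, 6)]
Unfold 3 (reflect across h@24): 16 holes -> [(16, 1), (16, 2), (16, 5), (16, 6), (20, 1), (20, 2), (20, 5), (20, 6), (27, 1), (27, 2), (27, 5), (27, 6), (31, 1), (31, 2), (31, 5), (31, 6)]
Unfold 4 (reflect across h@16): 32 holes -> [(0, 1), (0, 2), (0, 5), (0, 6), (4, 1), (4, 2), (4, 5), (4, 6), (11, 1), (11, 2), (11, 5), (11, 6), (15, 1), (15, 2), (15, 5), (15, 6), (16, 1), (16, 2), (16, 5), (16, 6), (20, 1), (20, 2), (20, 5), (20, 6), (27, 1), (27, 2), (27, 5), (27, 6), (31, 1), (31, 2), (31, 5), (31, 6)]
Unfold 5 (reflect across v@8): 64 holes -> [(0, 1), (0, 2), (0, 5), (0, 6), (0, 9), (0, 10), (0, 13), (0, 14), (4, 1), (4, 2), (4, 5), (4, 6), (4, 9), (4, 10), (4, 13), (4, 14), (11, 1), (11, 2), (11, 5), (11, 6), (11, 9), (11, 10), (11, 13), (11, 14), (15, 1), (15, 2), (15, 5), (15, 6), (15, 9), (15, 10), (15, 13), (15, 14), (16, 1), (16, 2), (16, 5), (16, 6), (16, 9), (16, 10), (16, 13), (16, 14), (20, 1), (20, 2), (20, 5), (20, 6), (20, 9), (20, 10), (20, 13), (20, 14), (27, 1), (27, 2), (27, 5), (27, 6), (27, 9), (27, 10), (27, 13), (27, 14), (31, 1), (31, 2), (31, 5), (31, 6), (31, 9), (31, 10), (31, 13), (31, 14)]
Holes: [(0, 1), (0, 2), (0, 5), (0, 6), (0, 9), (0, 10), (0, 13), (0, 14), (4, 1), (4, 2), (4, 5), (4, 6), (4, 9), (4, 10), (4, 13), (4, 14), (11, 1), (11, 2), (11, 5), (11, 6), (11, 9), (11, 10), (11, 13), (11, 14), (15, 1), (15, 2), (15, 5), (15, 6), (15, 9), (15, 10), (15, 13), (15, 14), (16, 1), (16, 2), (16, 5), (16, 6), (16, 9), (16, 10), (16, 13), (16, 14), (20, 1), (20, 2), (20, 5), (20, 6), (20, 9), (20, 10), (20, 13), (20, 14), (27, 1), (27, 2), (27, 5), (27, 6), (27, 9), (27, 10), (27, 13), (27, 14), (31, 1), (31, 2), (31, 5), (31, 6), (31, 9), (31, 10), (31, 13), (31, 14)]

Answer: yes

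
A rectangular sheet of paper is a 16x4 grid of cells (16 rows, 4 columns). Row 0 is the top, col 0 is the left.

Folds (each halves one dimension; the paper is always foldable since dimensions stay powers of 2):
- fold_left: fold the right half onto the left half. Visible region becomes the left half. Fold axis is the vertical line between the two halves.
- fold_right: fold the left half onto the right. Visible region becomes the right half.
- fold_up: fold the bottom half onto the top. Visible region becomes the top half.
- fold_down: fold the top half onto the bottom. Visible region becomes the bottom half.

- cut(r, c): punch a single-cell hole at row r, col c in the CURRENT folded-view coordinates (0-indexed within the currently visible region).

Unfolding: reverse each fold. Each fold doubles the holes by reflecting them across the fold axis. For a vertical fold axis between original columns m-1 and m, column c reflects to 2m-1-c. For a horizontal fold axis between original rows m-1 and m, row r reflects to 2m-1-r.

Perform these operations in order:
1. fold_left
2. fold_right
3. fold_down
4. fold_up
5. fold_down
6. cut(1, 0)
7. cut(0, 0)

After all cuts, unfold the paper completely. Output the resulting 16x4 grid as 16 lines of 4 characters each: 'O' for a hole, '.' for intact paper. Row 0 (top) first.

Op 1 fold_left: fold axis v@2; visible region now rows[0,16) x cols[0,2) = 16x2
Op 2 fold_right: fold axis v@1; visible region now rows[0,16) x cols[1,2) = 16x1
Op 3 fold_down: fold axis h@8; visible region now rows[8,16) x cols[1,2) = 8x1
Op 4 fold_up: fold axis h@12; visible region now rows[8,12) x cols[1,2) = 4x1
Op 5 fold_down: fold axis h@10; visible region now rows[10,12) x cols[1,2) = 2x1
Op 6 cut(1, 0): punch at orig (11,1); cuts so far [(11, 1)]; region rows[10,12) x cols[1,2) = 2x1
Op 7 cut(0, 0): punch at orig (10,1); cuts so far [(10, 1), (11, 1)]; region rows[10,12) x cols[1,2) = 2x1
Unfold 1 (reflect across h@10): 4 holes -> [(8, 1), (9, 1), (10, 1), (11, 1)]
Unfold 2 (reflect across h@12): 8 holes -> [(8, 1), (9, 1), (10, 1), (11, 1), (12, 1), (13, 1), (14, 1), (15, 1)]
Unfold 3 (reflect across h@8): 16 holes -> [(0, 1), (1, 1), (2, 1), (3, 1), (4, 1), (5, 1), (6, 1), (7, 1), (8, 1), (9, 1), (10, 1), (11, 1), (12, 1), (13, 1), (14, 1), (15, 1)]
Unfold 4 (reflect across v@1): 32 holes -> [(0, 0), (0, 1), (1, 0), (1, 1), (2, 0), (2, 1), (3, 0), (3, 1), (4, 0), (4, 1), (5, 0), (5, 1), (6, 0), (6, 1), (7, 0), (7, 1), (8, 0), (8, 1), (9, 0), (9, 1), (10, 0), (10, 1), (11, 0), (11, 1), (12, 0), (12, 1), (13, 0), (13, 1), (14, 0), (14, 1), (15, 0), (15, 1)]
Unfold 5 (reflect across v@2): 64 holes -> [(0, 0), (0, 1), (0, 2), (0, 3), (1, 0), (1, 1), (1, 2), (1, 3), (2, 0), (2, 1), (2, 2), (2, 3), (3, 0), (3, 1), (3, 2), (3, 3), (4, 0), (4, 1), (4, 2), (4, 3), (5, 0), (5, 1), (5, 2), (5, 3), (6, 0), (6, 1), (6, 2), (6, 3), (7, 0), (7, 1), (7, 2), (7, 3), (8, 0), (8, 1), (8, 2), (8, 3), (9, 0), (9, 1), (9, 2), (9, 3), (10, 0), (10, 1), (10, 2), (10, 3), (11, 0), (11, 1), (11, 2), (11, 3), (12, 0), (12, 1), (12, 2), (12, 3), (13, 0), (13, 1), (13, 2), (13, 3), (14, 0), (14, 1), (14, 2), (14, 3), (15, 0), (15, 1), (15, 2), (15, 3)]

Answer: OOOO
OOOO
OOOO
OOOO
OOOO
OOOO
OOOO
OOOO
OOOO
OOOO
OOOO
OOOO
OOOO
OOOO
OOOO
OOOO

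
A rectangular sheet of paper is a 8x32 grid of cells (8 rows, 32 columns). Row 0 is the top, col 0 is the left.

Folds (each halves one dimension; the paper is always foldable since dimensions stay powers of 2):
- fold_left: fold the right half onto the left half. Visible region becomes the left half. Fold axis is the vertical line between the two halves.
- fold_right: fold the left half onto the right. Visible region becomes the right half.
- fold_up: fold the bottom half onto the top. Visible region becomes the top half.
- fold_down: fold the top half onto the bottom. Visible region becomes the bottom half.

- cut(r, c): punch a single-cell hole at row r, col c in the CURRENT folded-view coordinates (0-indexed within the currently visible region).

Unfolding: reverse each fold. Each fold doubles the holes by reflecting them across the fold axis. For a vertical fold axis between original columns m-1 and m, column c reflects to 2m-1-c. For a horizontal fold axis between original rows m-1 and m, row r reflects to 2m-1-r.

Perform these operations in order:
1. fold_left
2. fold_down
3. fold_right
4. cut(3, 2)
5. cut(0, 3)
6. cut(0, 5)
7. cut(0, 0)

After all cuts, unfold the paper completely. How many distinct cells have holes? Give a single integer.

Op 1 fold_left: fold axis v@16; visible region now rows[0,8) x cols[0,16) = 8x16
Op 2 fold_down: fold axis h@4; visible region now rows[4,8) x cols[0,16) = 4x16
Op 3 fold_right: fold axis v@8; visible region now rows[4,8) x cols[8,16) = 4x8
Op 4 cut(3, 2): punch at orig (7,10); cuts so far [(7, 10)]; region rows[4,8) x cols[8,16) = 4x8
Op 5 cut(0, 3): punch at orig (4,11); cuts so far [(4, 11), (7, 10)]; region rows[4,8) x cols[8,16) = 4x8
Op 6 cut(0, 5): punch at orig (4,13); cuts so far [(4, 11), (4, 13), (7, 10)]; region rows[4,8) x cols[8,16) = 4x8
Op 7 cut(0, 0): punch at orig (4,8); cuts so far [(4, 8), (4, 11), (4, 13), (7, 10)]; region rows[4,8) x cols[8,16) = 4x8
Unfold 1 (reflect across v@8): 8 holes -> [(4, 2), (4, 4), (4, 7), (4, 8), (4, 11), (4, 13), (7, 5), (7, 10)]
Unfold 2 (reflect across h@4): 16 holes -> [(0, 5), (0, 10), (3, 2), (3, 4), (3, 7), (3, 8), (3, 11), (3, 13), (4, 2), (4, 4), (4, 7), (4, 8), (4, 11), (4, 13), (7, 5), (7, 10)]
Unfold 3 (reflect across v@16): 32 holes -> [(0, 5), (0, 10), (0, 21), (0, 26), (3, 2), (3, 4), (3, 7), (3, 8), (3, 11), (3, 13), (3, 18), (3, 20), (3, 23), (3, 24), (3, 27), (3, 29), (4, 2), (4, 4), (4, 7), (4, 8), (4, 11), (4, 13), (4, 18), (4, 20), (4, 23), (4, 24), (4, 27), (4, 29), (7, 5), (7, 10), (7, 21), (7, 26)]

Answer: 32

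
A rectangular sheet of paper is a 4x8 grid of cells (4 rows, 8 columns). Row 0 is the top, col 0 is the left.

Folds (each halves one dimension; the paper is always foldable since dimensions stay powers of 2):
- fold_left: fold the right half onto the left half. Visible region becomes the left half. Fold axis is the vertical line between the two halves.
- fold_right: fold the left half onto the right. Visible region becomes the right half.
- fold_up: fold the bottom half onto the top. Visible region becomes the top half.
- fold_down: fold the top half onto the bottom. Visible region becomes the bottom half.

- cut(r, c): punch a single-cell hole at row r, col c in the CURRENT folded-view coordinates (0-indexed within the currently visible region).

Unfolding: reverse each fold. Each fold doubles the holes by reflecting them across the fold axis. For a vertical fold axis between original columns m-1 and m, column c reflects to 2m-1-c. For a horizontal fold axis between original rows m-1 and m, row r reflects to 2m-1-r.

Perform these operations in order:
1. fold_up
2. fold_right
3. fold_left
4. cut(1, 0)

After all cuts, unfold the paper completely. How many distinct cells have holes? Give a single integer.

Answer: 8

Derivation:
Op 1 fold_up: fold axis h@2; visible region now rows[0,2) x cols[0,8) = 2x8
Op 2 fold_right: fold axis v@4; visible region now rows[0,2) x cols[4,8) = 2x4
Op 3 fold_left: fold axis v@6; visible region now rows[0,2) x cols[4,6) = 2x2
Op 4 cut(1, 0): punch at orig (1,4); cuts so far [(1, 4)]; region rows[0,2) x cols[4,6) = 2x2
Unfold 1 (reflect across v@6): 2 holes -> [(1, 4), (1, 7)]
Unfold 2 (reflect across v@4): 4 holes -> [(1, 0), (1, 3), (1, 4), (1, 7)]
Unfold 3 (reflect across h@2): 8 holes -> [(1, 0), (1, 3), (1, 4), (1, 7), (2, 0), (2, 3), (2, 4), (2, 7)]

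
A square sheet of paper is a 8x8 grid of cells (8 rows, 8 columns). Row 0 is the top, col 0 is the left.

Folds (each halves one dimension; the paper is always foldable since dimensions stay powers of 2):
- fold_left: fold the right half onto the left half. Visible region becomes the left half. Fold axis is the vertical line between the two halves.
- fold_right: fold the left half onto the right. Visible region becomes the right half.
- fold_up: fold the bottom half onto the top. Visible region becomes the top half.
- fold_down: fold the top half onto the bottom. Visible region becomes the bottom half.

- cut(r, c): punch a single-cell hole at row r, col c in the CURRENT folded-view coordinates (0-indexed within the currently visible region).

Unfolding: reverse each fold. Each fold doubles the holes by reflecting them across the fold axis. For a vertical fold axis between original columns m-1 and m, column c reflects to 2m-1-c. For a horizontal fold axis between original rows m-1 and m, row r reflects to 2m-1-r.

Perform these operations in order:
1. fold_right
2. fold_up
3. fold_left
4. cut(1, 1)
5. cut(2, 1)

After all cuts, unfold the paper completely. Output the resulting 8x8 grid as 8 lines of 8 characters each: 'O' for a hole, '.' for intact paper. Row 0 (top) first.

Answer: ........
.OO..OO.
.OO..OO.
........
........
.OO..OO.
.OO..OO.
........

Derivation:
Op 1 fold_right: fold axis v@4; visible region now rows[0,8) x cols[4,8) = 8x4
Op 2 fold_up: fold axis h@4; visible region now rows[0,4) x cols[4,8) = 4x4
Op 3 fold_left: fold axis v@6; visible region now rows[0,4) x cols[4,6) = 4x2
Op 4 cut(1, 1): punch at orig (1,5); cuts so far [(1, 5)]; region rows[0,4) x cols[4,6) = 4x2
Op 5 cut(2, 1): punch at orig (2,5); cuts so far [(1, 5), (2, 5)]; region rows[0,4) x cols[4,6) = 4x2
Unfold 1 (reflect across v@6): 4 holes -> [(1, 5), (1, 6), (2, 5), (2, 6)]
Unfold 2 (reflect across h@4): 8 holes -> [(1, 5), (1, 6), (2, 5), (2, 6), (5, 5), (5, 6), (6, 5), (6, 6)]
Unfold 3 (reflect across v@4): 16 holes -> [(1, 1), (1, 2), (1, 5), (1, 6), (2, 1), (2, 2), (2, 5), (2, 6), (5, 1), (5, 2), (5, 5), (5, 6), (6, 1), (6, 2), (6, 5), (6, 6)]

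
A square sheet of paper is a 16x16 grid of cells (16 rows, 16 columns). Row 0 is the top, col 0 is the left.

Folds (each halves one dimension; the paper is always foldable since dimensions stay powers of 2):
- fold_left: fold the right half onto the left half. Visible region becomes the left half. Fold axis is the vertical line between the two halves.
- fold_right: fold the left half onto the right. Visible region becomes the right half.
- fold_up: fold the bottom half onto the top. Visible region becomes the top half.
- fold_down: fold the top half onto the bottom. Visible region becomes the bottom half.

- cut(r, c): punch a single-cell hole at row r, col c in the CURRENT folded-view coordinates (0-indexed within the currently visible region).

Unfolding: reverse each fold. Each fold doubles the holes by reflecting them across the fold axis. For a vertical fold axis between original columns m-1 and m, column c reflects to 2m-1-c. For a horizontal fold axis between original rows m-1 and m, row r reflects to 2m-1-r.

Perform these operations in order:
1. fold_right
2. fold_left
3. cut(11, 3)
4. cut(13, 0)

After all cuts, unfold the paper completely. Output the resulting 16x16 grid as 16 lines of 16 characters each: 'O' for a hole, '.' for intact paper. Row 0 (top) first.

Op 1 fold_right: fold axis v@8; visible region now rows[0,16) x cols[8,16) = 16x8
Op 2 fold_left: fold axis v@12; visible region now rows[0,16) x cols[8,12) = 16x4
Op 3 cut(11, 3): punch at orig (11,11); cuts so far [(11, 11)]; region rows[0,16) x cols[8,12) = 16x4
Op 4 cut(13, 0): punch at orig (13,8); cuts so far [(11, 11), (13, 8)]; region rows[0,16) x cols[8,12) = 16x4
Unfold 1 (reflect across v@12): 4 holes -> [(11, 11), (11, 12), (13, 8), (13, 15)]
Unfold 2 (reflect across v@8): 8 holes -> [(11, 3), (11, 4), (11, 11), (11, 12), (13, 0), (13, 7), (13, 8), (13, 15)]

Answer: ................
................
................
................
................
................
................
................
................
................
................
...OO......OO...
................
O......OO......O
................
................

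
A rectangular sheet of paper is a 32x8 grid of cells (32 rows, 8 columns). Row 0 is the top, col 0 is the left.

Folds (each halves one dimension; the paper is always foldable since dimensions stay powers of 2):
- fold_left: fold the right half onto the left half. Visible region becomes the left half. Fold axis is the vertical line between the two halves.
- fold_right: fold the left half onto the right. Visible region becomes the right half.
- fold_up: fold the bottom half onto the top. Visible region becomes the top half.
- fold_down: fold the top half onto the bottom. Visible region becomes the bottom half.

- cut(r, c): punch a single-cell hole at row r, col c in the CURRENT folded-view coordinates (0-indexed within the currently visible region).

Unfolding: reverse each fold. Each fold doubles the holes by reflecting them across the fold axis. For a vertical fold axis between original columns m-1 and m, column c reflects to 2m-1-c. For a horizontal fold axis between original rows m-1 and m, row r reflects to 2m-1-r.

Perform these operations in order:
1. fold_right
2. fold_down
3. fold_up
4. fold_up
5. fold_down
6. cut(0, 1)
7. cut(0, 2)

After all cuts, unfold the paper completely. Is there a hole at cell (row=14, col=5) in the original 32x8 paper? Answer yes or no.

Answer: yes

Derivation:
Op 1 fold_right: fold axis v@4; visible region now rows[0,32) x cols[4,8) = 32x4
Op 2 fold_down: fold axis h@16; visible region now rows[16,32) x cols[4,8) = 16x4
Op 3 fold_up: fold axis h@24; visible region now rows[16,24) x cols[4,8) = 8x4
Op 4 fold_up: fold axis h@20; visible region now rows[16,20) x cols[4,8) = 4x4
Op 5 fold_down: fold axis h@18; visible region now rows[18,20) x cols[4,8) = 2x4
Op 6 cut(0, 1): punch at orig (18,5); cuts so far [(18, 5)]; region rows[18,20) x cols[4,8) = 2x4
Op 7 cut(0, 2): punch at orig (18,6); cuts so far [(18, 5), (18, 6)]; region rows[18,20) x cols[4,8) = 2x4
Unfold 1 (reflect across h@18): 4 holes -> [(17, 5), (17, 6), (18, 5), (18, 6)]
Unfold 2 (reflect across h@20): 8 holes -> [(17, 5), (17, 6), (18, 5), (18, 6), (21, 5), (21, 6), (22, 5), (22, 6)]
Unfold 3 (reflect across h@24): 16 holes -> [(17, 5), (17, 6), (18, 5), (18, 6), (21, 5), (21, 6), (22, 5), (22, 6), (25, 5), (25, 6), (26, 5), (26, 6), (29, 5), (29, 6), (30, 5), (30, 6)]
Unfold 4 (reflect across h@16): 32 holes -> [(1, 5), (1, 6), (2, 5), (2, 6), (5, 5), (5, 6), (6, 5), (6, 6), (9, 5), (9, 6), (10, 5), (10, 6), (13, 5), (13, 6), (14, 5), (14, 6), (17, 5), (17, 6), (18, 5), (18, 6), (21, 5), (21, 6), (22, 5), (22, 6), (25, 5), (25, 6), (26, 5), (26, 6), (29, 5), (29, 6), (30, 5), (30, 6)]
Unfold 5 (reflect across v@4): 64 holes -> [(1, 1), (1, 2), (1, 5), (1, 6), (2, 1), (2, 2), (2, 5), (2, 6), (5, 1), (5, 2), (5, 5), (5, 6), (6, 1), (6, 2), (6, 5), (6, 6), (9, 1), (9, 2), (9, 5), (9, 6), (10, 1), (10, 2), (10, 5), (10, 6), (13, 1), (13, 2), (13, 5), (13, 6), (14, 1), (14, 2), (14, 5), (14, 6), (17, 1), (17, 2), (17, 5), (17, 6), (18, 1), (18, 2), (18, 5), (18, 6), (21, 1), (21, 2), (21, 5), (21, 6), (22, 1), (22, 2), (22, 5), (22, 6), (25, 1), (25, 2), (25, 5), (25, 6), (26, 1), (26, 2), (26, 5), (26, 6), (29, 1), (29, 2), (29, 5), (29, 6), (30, 1), (30, 2), (30, 5), (30, 6)]
Holes: [(1, 1), (1, 2), (1, 5), (1, 6), (2, 1), (2, 2), (2, 5), (2, 6), (5, 1), (5, 2), (5, 5), (5, 6), (6, 1), (6, 2), (6, 5), (6, 6), (9, 1), (9, 2), (9, 5), (9, 6), (10, 1), (10, 2), (10, 5), (10, 6), (13, 1), (13, 2), (13, 5), (13, 6), (14, 1), (14, 2), (14, 5), (14, 6), (17, 1), (17, 2), (17, 5), (17, 6), (18, 1), (18, 2), (18, 5), (18, 6), (21, 1), (21, 2), (21, 5), (21, 6), (22, 1), (22, 2), (22, 5), (22, 6), (25, 1), (25, 2), (25, 5), (25, 6), (26, 1), (26, 2), (26, 5), (26, 6), (29, 1), (29, 2), (29, 5), (29, 6), (30, 1), (30, 2), (30, 5), (30, 6)]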